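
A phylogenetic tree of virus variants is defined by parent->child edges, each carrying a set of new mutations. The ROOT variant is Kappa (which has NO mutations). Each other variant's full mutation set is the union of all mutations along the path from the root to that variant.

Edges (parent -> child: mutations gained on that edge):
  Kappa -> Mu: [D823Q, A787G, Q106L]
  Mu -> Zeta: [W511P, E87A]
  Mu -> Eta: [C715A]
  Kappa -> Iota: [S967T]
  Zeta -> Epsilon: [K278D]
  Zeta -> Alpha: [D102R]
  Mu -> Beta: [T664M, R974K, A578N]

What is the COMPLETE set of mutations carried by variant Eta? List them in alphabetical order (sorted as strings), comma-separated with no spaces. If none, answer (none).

At Kappa: gained [] -> total []
At Mu: gained ['D823Q', 'A787G', 'Q106L'] -> total ['A787G', 'D823Q', 'Q106L']
At Eta: gained ['C715A'] -> total ['A787G', 'C715A', 'D823Q', 'Q106L']

Answer: A787G,C715A,D823Q,Q106L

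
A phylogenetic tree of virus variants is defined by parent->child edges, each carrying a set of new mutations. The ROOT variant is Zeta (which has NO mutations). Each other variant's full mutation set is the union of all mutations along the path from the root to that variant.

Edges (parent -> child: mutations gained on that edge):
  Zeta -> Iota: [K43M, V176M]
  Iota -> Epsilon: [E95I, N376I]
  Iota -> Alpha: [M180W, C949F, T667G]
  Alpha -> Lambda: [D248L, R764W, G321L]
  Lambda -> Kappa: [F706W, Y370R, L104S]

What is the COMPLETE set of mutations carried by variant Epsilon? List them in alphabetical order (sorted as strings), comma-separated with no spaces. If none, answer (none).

Answer: E95I,K43M,N376I,V176M

Derivation:
At Zeta: gained [] -> total []
At Iota: gained ['K43M', 'V176M'] -> total ['K43M', 'V176M']
At Epsilon: gained ['E95I', 'N376I'] -> total ['E95I', 'K43M', 'N376I', 'V176M']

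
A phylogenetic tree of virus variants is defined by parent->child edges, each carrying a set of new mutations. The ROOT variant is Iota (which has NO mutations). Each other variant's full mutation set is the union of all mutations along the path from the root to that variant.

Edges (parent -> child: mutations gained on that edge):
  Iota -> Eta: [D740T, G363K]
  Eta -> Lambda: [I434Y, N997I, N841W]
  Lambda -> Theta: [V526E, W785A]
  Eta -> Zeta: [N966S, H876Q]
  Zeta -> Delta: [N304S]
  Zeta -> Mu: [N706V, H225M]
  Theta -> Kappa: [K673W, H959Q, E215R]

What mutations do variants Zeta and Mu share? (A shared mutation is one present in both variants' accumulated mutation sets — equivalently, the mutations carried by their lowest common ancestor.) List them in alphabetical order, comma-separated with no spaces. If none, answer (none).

Accumulating mutations along path to Zeta:
  At Iota: gained [] -> total []
  At Eta: gained ['D740T', 'G363K'] -> total ['D740T', 'G363K']
  At Zeta: gained ['N966S', 'H876Q'] -> total ['D740T', 'G363K', 'H876Q', 'N966S']
Mutations(Zeta) = ['D740T', 'G363K', 'H876Q', 'N966S']
Accumulating mutations along path to Mu:
  At Iota: gained [] -> total []
  At Eta: gained ['D740T', 'G363K'] -> total ['D740T', 'G363K']
  At Zeta: gained ['N966S', 'H876Q'] -> total ['D740T', 'G363K', 'H876Q', 'N966S']
  At Mu: gained ['N706V', 'H225M'] -> total ['D740T', 'G363K', 'H225M', 'H876Q', 'N706V', 'N966S']
Mutations(Mu) = ['D740T', 'G363K', 'H225M', 'H876Q', 'N706V', 'N966S']
Intersection: ['D740T', 'G363K', 'H876Q', 'N966S'] ∩ ['D740T', 'G363K', 'H225M', 'H876Q', 'N706V', 'N966S'] = ['D740T', 'G363K', 'H876Q', 'N966S']

Answer: D740T,G363K,H876Q,N966S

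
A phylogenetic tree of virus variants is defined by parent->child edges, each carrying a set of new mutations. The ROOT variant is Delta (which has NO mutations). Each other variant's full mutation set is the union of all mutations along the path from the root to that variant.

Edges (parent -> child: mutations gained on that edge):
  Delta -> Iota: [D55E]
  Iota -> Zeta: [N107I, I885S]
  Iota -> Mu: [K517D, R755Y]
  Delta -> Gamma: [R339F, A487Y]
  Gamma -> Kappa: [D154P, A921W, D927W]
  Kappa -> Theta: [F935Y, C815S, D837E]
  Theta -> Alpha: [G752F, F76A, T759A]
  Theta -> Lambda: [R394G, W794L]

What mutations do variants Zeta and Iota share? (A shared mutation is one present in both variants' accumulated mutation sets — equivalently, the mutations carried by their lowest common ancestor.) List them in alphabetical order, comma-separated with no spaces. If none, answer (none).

Accumulating mutations along path to Zeta:
  At Delta: gained [] -> total []
  At Iota: gained ['D55E'] -> total ['D55E']
  At Zeta: gained ['N107I', 'I885S'] -> total ['D55E', 'I885S', 'N107I']
Mutations(Zeta) = ['D55E', 'I885S', 'N107I']
Accumulating mutations along path to Iota:
  At Delta: gained [] -> total []
  At Iota: gained ['D55E'] -> total ['D55E']
Mutations(Iota) = ['D55E']
Intersection: ['D55E', 'I885S', 'N107I'] ∩ ['D55E'] = ['D55E']

Answer: D55E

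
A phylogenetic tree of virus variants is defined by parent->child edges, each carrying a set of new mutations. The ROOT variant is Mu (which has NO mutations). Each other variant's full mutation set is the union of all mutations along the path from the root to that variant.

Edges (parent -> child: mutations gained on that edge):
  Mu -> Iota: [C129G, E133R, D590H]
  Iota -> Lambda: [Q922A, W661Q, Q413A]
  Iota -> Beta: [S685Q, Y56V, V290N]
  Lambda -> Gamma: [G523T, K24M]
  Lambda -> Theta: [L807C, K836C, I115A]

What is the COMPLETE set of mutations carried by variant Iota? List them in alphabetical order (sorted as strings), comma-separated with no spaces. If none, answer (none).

Answer: C129G,D590H,E133R

Derivation:
At Mu: gained [] -> total []
At Iota: gained ['C129G', 'E133R', 'D590H'] -> total ['C129G', 'D590H', 'E133R']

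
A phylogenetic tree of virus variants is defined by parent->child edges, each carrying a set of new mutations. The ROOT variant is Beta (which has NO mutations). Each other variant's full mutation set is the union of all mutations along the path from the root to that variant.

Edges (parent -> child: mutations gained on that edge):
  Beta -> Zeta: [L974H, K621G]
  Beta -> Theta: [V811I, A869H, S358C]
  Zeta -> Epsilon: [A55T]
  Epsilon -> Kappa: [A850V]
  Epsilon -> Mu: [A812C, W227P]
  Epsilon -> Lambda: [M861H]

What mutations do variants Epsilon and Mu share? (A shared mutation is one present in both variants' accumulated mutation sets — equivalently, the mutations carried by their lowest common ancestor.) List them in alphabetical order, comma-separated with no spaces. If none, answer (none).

Answer: A55T,K621G,L974H

Derivation:
Accumulating mutations along path to Epsilon:
  At Beta: gained [] -> total []
  At Zeta: gained ['L974H', 'K621G'] -> total ['K621G', 'L974H']
  At Epsilon: gained ['A55T'] -> total ['A55T', 'K621G', 'L974H']
Mutations(Epsilon) = ['A55T', 'K621G', 'L974H']
Accumulating mutations along path to Mu:
  At Beta: gained [] -> total []
  At Zeta: gained ['L974H', 'K621G'] -> total ['K621G', 'L974H']
  At Epsilon: gained ['A55T'] -> total ['A55T', 'K621G', 'L974H']
  At Mu: gained ['A812C', 'W227P'] -> total ['A55T', 'A812C', 'K621G', 'L974H', 'W227P']
Mutations(Mu) = ['A55T', 'A812C', 'K621G', 'L974H', 'W227P']
Intersection: ['A55T', 'K621G', 'L974H'] ∩ ['A55T', 'A812C', 'K621G', 'L974H', 'W227P'] = ['A55T', 'K621G', 'L974H']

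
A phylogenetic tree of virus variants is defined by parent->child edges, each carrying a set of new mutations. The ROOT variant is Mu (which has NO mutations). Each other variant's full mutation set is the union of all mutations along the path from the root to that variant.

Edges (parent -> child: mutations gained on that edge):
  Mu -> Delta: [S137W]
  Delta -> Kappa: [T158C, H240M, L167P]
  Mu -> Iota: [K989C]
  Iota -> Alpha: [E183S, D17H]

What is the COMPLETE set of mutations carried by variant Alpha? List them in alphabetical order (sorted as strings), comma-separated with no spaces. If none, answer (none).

At Mu: gained [] -> total []
At Iota: gained ['K989C'] -> total ['K989C']
At Alpha: gained ['E183S', 'D17H'] -> total ['D17H', 'E183S', 'K989C']

Answer: D17H,E183S,K989C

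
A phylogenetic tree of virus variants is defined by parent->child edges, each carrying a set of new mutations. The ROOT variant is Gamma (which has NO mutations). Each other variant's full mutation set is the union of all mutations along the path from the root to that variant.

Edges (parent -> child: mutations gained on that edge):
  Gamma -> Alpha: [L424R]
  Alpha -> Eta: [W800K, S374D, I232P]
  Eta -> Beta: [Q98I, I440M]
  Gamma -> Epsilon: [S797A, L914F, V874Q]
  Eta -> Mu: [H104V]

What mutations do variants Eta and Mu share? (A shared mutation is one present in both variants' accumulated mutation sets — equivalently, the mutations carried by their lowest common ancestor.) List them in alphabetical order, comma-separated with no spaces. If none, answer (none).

Accumulating mutations along path to Eta:
  At Gamma: gained [] -> total []
  At Alpha: gained ['L424R'] -> total ['L424R']
  At Eta: gained ['W800K', 'S374D', 'I232P'] -> total ['I232P', 'L424R', 'S374D', 'W800K']
Mutations(Eta) = ['I232P', 'L424R', 'S374D', 'W800K']
Accumulating mutations along path to Mu:
  At Gamma: gained [] -> total []
  At Alpha: gained ['L424R'] -> total ['L424R']
  At Eta: gained ['W800K', 'S374D', 'I232P'] -> total ['I232P', 'L424R', 'S374D', 'W800K']
  At Mu: gained ['H104V'] -> total ['H104V', 'I232P', 'L424R', 'S374D', 'W800K']
Mutations(Mu) = ['H104V', 'I232P', 'L424R', 'S374D', 'W800K']
Intersection: ['I232P', 'L424R', 'S374D', 'W800K'] ∩ ['H104V', 'I232P', 'L424R', 'S374D', 'W800K'] = ['I232P', 'L424R', 'S374D', 'W800K']

Answer: I232P,L424R,S374D,W800K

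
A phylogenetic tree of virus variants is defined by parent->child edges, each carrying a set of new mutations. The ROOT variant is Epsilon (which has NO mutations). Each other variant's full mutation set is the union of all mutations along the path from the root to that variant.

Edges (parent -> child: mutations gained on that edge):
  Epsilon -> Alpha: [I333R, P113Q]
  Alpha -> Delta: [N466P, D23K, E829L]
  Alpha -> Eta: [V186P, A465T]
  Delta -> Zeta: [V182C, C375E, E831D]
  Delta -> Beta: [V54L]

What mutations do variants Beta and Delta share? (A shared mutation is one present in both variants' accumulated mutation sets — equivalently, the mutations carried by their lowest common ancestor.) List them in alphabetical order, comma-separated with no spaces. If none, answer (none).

Accumulating mutations along path to Beta:
  At Epsilon: gained [] -> total []
  At Alpha: gained ['I333R', 'P113Q'] -> total ['I333R', 'P113Q']
  At Delta: gained ['N466P', 'D23K', 'E829L'] -> total ['D23K', 'E829L', 'I333R', 'N466P', 'P113Q']
  At Beta: gained ['V54L'] -> total ['D23K', 'E829L', 'I333R', 'N466P', 'P113Q', 'V54L']
Mutations(Beta) = ['D23K', 'E829L', 'I333R', 'N466P', 'P113Q', 'V54L']
Accumulating mutations along path to Delta:
  At Epsilon: gained [] -> total []
  At Alpha: gained ['I333R', 'P113Q'] -> total ['I333R', 'P113Q']
  At Delta: gained ['N466P', 'D23K', 'E829L'] -> total ['D23K', 'E829L', 'I333R', 'N466P', 'P113Q']
Mutations(Delta) = ['D23K', 'E829L', 'I333R', 'N466P', 'P113Q']
Intersection: ['D23K', 'E829L', 'I333R', 'N466P', 'P113Q', 'V54L'] ∩ ['D23K', 'E829L', 'I333R', 'N466P', 'P113Q'] = ['D23K', 'E829L', 'I333R', 'N466P', 'P113Q']

Answer: D23K,E829L,I333R,N466P,P113Q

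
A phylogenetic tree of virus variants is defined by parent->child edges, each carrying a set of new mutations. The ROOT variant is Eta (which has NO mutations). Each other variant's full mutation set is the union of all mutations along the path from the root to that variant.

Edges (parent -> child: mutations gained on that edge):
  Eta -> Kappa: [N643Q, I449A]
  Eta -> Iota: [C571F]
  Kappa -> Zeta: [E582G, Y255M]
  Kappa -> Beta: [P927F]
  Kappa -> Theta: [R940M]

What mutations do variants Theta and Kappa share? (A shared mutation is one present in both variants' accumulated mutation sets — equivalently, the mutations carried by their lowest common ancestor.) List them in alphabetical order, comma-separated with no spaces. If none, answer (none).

Answer: I449A,N643Q

Derivation:
Accumulating mutations along path to Theta:
  At Eta: gained [] -> total []
  At Kappa: gained ['N643Q', 'I449A'] -> total ['I449A', 'N643Q']
  At Theta: gained ['R940M'] -> total ['I449A', 'N643Q', 'R940M']
Mutations(Theta) = ['I449A', 'N643Q', 'R940M']
Accumulating mutations along path to Kappa:
  At Eta: gained [] -> total []
  At Kappa: gained ['N643Q', 'I449A'] -> total ['I449A', 'N643Q']
Mutations(Kappa) = ['I449A', 'N643Q']
Intersection: ['I449A', 'N643Q', 'R940M'] ∩ ['I449A', 'N643Q'] = ['I449A', 'N643Q']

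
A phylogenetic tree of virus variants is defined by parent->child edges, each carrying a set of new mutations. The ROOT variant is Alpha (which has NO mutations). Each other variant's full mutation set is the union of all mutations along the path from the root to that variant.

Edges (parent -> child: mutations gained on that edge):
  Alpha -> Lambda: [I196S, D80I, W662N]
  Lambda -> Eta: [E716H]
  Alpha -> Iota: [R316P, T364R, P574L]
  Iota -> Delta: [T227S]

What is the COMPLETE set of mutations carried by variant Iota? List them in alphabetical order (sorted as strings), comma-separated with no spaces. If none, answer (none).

Answer: P574L,R316P,T364R

Derivation:
At Alpha: gained [] -> total []
At Iota: gained ['R316P', 'T364R', 'P574L'] -> total ['P574L', 'R316P', 'T364R']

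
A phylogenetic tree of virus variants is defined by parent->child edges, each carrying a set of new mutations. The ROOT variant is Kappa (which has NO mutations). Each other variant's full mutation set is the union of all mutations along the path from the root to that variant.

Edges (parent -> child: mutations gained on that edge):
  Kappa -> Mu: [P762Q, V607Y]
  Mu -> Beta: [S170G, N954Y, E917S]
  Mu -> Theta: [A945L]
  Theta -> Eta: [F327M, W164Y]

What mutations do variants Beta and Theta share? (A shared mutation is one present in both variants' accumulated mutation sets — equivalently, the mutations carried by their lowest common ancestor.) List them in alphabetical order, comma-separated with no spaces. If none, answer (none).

Accumulating mutations along path to Beta:
  At Kappa: gained [] -> total []
  At Mu: gained ['P762Q', 'V607Y'] -> total ['P762Q', 'V607Y']
  At Beta: gained ['S170G', 'N954Y', 'E917S'] -> total ['E917S', 'N954Y', 'P762Q', 'S170G', 'V607Y']
Mutations(Beta) = ['E917S', 'N954Y', 'P762Q', 'S170G', 'V607Y']
Accumulating mutations along path to Theta:
  At Kappa: gained [] -> total []
  At Mu: gained ['P762Q', 'V607Y'] -> total ['P762Q', 'V607Y']
  At Theta: gained ['A945L'] -> total ['A945L', 'P762Q', 'V607Y']
Mutations(Theta) = ['A945L', 'P762Q', 'V607Y']
Intersection: ['E917S', 'N954Y', 'P762Q', 'S170G', 'V607Y'] ∩ ['A945L', 'P762Q', 'V607Y'] = ['P762Q', 'V607Y']

Answer: P762Q,V607Y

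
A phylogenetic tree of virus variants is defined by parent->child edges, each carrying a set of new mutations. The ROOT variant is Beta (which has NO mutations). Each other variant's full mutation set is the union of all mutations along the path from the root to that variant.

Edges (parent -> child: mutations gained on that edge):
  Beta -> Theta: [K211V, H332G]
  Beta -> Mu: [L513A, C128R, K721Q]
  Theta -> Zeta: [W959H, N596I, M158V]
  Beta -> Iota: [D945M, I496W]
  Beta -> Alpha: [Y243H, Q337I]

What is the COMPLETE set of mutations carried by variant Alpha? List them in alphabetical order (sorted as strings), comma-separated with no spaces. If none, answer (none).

Answer: Q337I,Y243H

Derivation:
At Beta: gained [] -> total []
At Alpha: gained ['Y243H', 'Q337I'] -> total ['Q337I', 'Y243H']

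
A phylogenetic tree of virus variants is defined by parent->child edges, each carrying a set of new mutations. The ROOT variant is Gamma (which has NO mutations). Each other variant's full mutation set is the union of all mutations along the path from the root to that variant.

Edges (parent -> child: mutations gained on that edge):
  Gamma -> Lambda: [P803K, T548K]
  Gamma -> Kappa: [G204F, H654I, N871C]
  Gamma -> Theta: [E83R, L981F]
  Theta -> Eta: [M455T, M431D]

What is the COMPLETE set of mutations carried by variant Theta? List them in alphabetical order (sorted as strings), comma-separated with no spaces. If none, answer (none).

Answer: E83R,L981F

Derivation:
At Gamma: gained [] -> total []
At Theta: gained ['E83R', 'L981F'] -> total ['E83R', 'L981F']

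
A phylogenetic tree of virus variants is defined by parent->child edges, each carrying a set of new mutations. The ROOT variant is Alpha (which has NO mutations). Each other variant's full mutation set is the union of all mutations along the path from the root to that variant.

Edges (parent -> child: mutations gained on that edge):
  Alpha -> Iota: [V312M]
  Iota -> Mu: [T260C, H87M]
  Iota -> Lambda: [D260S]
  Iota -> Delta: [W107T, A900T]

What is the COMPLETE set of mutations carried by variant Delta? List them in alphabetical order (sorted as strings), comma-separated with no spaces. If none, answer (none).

At Alpha: gained [] -> total []
At Iota: gained ['V312M'] -> total ['V312M']
At Delta: gained ['W107T', 'A900T'] -> total ['A900T', 'V312M', 'W107T']

Answer: A900T,V312M,W107T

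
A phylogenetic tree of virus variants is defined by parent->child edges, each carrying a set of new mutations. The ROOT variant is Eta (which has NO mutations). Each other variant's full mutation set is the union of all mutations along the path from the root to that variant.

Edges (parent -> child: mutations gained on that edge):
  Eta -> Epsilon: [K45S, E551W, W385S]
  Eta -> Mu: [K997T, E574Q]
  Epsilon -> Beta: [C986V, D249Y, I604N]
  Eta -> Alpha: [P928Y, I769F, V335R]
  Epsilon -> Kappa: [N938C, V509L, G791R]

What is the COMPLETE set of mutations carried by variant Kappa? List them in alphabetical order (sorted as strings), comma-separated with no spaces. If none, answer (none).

At Eta: gained [] -> total []
At Epsilon: gained ['K45S', 'E551W', 'W385S'] -> total ['E551W', 'K45S', 'W385S']
At Kappa: gained ['N938C', 'V509L', 'G791R'] -> total ['E551W', 'G791R', 'K45S', 'N938C', 'V509L', 'W385S']

Answer: E551W,G791R,K45S,N938C,V509L,W385S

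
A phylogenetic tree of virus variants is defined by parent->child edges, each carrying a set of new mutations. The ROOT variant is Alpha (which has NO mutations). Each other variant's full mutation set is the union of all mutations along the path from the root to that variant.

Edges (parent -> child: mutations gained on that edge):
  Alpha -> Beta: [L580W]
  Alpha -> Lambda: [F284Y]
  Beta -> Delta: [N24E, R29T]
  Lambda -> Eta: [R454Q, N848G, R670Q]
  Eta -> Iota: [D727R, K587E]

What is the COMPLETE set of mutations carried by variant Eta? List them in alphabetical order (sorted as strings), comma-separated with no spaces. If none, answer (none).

At Alpha: gained [] -> total []
At Lambda: gained ['F284Y'] -> total ['F284Y']
At Eta: gained ['R454Q', 'N848G', 'R670Q'] -> total ['F284Y', 'N848G', 'R454Q', 'R670Q']

Answer: F284Y,N848G,R454Q,R670Q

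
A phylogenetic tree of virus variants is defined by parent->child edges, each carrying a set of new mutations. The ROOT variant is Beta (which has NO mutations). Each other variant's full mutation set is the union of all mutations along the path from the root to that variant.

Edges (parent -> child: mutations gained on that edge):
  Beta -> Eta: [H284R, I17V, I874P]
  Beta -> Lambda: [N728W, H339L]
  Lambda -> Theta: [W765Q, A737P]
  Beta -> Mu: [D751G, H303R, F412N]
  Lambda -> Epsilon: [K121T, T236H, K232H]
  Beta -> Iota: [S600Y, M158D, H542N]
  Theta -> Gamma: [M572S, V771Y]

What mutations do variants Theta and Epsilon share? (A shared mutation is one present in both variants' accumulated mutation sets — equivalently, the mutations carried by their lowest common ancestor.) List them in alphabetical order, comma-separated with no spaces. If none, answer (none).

Answer: H339L,N728W

Derivation:
Accumulating mutations along path to Theta:
  At Beta: gained [] -> total []
  At Lambda: gained ['N728W', 'H339L'] -> total ['H339L', 'N728W']
  At Theta: gained ['W765Q', 'A737P'] -> total ['A737P', 'H339L', 'N728W', 'W765Q']
Mutations(Theta) = ['A737P', 'H339L', 'N728W', 'W765Q']
Accumulating mutations along path to Epsilon:
  At Beta: gained [] -> total []
  At Lambda: gained ['N728W', 'H339L'] -> total ['H339L', 'N728W']
  At Epsilon: gained ['K121T', 'T236H', 'K232H'] -> total ['H339L', 'K121T', 'K232H', 'N728W', 'T236H']
Mutations(Epsilon) = ['H339L', 'K121T', 'K232H', 'N728W', 'T236H']
Intersection: ['A737P', 'H339L', 'N728W', 'W765Q'] ∩ ['H339L', 'K121T', 'K232H', 'N728W', 'T236H'] = ['H339L', 'N728W']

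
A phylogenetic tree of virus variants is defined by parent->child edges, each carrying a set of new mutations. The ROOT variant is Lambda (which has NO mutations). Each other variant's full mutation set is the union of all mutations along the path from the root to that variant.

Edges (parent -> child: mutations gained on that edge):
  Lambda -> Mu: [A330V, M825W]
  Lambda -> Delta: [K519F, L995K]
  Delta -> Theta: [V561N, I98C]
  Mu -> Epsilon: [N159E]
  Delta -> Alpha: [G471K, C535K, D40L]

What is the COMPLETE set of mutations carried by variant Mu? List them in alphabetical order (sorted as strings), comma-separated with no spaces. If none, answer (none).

At Lambda: gained [] -> total []
At Mu: gained ['A330V', 'M825W'] -> total ['A330V', 'M825W']

Answer: A330V,M825W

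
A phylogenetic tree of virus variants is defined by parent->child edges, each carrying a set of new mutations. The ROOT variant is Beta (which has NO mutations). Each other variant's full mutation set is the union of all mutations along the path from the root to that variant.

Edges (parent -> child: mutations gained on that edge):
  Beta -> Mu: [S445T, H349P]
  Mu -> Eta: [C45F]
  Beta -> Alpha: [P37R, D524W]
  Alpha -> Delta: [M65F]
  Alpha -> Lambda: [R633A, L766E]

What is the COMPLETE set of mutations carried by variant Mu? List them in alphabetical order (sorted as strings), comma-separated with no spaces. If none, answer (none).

Answer: H349P,S445T

Derivation:
At Beta: gained [] -> total []
At Mu: gained ['S445T', 'H349P'] -> total ['H349P', 'S445T']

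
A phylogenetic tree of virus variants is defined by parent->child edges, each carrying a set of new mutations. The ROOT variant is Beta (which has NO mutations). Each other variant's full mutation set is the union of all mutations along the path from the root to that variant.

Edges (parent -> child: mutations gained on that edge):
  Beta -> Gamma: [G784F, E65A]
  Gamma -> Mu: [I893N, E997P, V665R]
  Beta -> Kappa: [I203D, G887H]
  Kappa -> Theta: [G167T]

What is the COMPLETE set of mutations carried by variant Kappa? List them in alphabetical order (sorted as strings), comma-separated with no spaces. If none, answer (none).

At Beta: gained [] -> total []
At Kappa: gained ['I203D', 'G887H'] -> total ['G887H', 'I203D']

Answer: G887H,I203D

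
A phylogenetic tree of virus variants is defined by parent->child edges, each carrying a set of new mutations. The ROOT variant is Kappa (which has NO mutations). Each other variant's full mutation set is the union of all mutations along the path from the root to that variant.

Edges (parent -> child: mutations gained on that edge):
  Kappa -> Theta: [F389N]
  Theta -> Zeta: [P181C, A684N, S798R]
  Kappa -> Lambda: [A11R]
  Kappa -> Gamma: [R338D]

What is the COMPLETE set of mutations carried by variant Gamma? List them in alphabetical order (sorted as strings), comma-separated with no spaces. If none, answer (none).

At Kappa: gained [] -> total []
At Gamma: gained ['R338D'] -> total ['R338D']

Answer: R338D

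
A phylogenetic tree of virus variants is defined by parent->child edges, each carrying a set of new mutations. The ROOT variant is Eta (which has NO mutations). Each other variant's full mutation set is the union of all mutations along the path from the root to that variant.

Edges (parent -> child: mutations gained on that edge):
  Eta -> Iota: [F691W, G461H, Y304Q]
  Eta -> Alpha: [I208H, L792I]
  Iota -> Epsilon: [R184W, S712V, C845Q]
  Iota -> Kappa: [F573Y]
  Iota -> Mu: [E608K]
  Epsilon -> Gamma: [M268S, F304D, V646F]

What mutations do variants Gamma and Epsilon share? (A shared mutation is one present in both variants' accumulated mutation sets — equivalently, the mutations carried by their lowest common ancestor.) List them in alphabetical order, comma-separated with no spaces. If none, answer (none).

Accumulating mutations along path to Gamma:
  At Eta: gained [] -> total []
  At Iota: gained ['F691W', 'G461H', 'Y304Q'] -> total ['F691W', 'G461H', 'Y304Q']
  At Epsilon: gained ['R184W', 'S712V', 'C845Q'] -> total ['C845Q', 'F691W', 'G461H', 'R184W', 'S712V', 'Y304Q']
  At Gamma: gained ['M268S', 'F304D', 'V646F'] -> total ['C845Q', 'F304D', 'F691W', 'G461H', 'M268S', 'R184W', 'S712V', 'V646F', 'Y304Q']
Mutations(Gamma) = ['C845Q', 'F304D', 'F691W', 'G461H', 'M268S', 'R184W', 'S712V', 'V646F', 'Y304Q']
Accumulating mutations along path to Epsilon:
  At Eta: gained [] -> total []
  At Iota: gained ['F691W', 'G461H', 'Y304Q'] -> total ['F691W', 'G461H', 'Y304Q']
  At Epsilon: gained ['R184W', 'S712V', 'C845Q'] -> total ['C845Q', 'F691W', 'G461H', 'R184W', 'S712V', 'Y304Q']
Mutations(Epsilon) = ['C845Q', 'F691W', 'G461H', 'R184W', 'S712V', 'Y304Q']
Intersection: ['C845Q', 'F304D', 'F691W', 'G461H', 'M268S', 'R184W', 'S712V', 'V646F', 'Y304Q'] ∩ ['C845Q', 'F691W', 'G461H', 'R184W', 'S712V', 'Y304Q'] = ['C845Q', 'F691W', 'G461H', 'R184W', 'S712V', 'Y304Q']

Answer: C845Q,F691W,G461H,R184W,S712V,Y304Q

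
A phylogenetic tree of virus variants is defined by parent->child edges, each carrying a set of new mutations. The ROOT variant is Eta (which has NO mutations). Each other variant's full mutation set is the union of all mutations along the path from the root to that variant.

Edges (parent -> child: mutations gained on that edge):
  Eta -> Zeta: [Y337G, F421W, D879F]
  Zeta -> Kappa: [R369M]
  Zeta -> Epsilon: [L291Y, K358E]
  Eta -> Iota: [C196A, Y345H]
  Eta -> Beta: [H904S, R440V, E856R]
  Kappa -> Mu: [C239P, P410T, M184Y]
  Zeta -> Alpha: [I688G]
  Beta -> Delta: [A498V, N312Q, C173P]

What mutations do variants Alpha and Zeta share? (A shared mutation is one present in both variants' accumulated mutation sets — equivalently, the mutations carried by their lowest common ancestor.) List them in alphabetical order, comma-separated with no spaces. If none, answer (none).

Answer: D879F,F421W,Y337G

Derivation:
Accumulating mutations along path to Alpha:
  At Eta: gained [] -> total []
  At Zeta: gained ['Y337G', 'F421W', 'D879F'] -> total ['D879F', 'F421W', 'Y337G']
  At Alpha: gained ['I688G'] -> total ['D879F', 'F421W', 'I688G', 'Y337G']
Mutations(Alpha) = ['D879F', 'F421W', 'I688G', 'Y337G']
Accumulating mutations along path to Zeta:
  At Eta: gained [] -> total []
  At Zeta: gained ['Y337G', 'F421W', 'D879F'] -> total ['D879F', 'F421W', 'Y337G']
Mutations(Zeta) = ['D879F', 'F421W', 'Y337G']
Intersection: ['D879F', 'F421W', 'I688G', 'Y337G'] ∩ ['D879F', 'F421W', 'Y337G'] = ['D879F', 'F421W', 'Y337G']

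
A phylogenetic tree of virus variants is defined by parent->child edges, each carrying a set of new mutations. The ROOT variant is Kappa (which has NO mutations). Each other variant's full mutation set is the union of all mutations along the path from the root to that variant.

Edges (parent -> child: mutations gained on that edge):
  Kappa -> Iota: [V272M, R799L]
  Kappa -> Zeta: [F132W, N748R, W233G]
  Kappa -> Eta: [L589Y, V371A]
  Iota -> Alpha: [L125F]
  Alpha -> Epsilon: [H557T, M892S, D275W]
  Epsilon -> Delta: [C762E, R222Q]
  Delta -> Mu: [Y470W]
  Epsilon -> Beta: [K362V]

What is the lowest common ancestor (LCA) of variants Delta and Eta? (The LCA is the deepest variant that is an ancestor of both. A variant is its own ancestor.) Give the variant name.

Answer: Kappa

Derivation:
Path from root to Delta: Kappa -> Iota -> Alpha -> Epsilon -> Delta
  ancestors of Delta: {Kappa, Iota, Alpha, Epsilon, Delta}
Path from root to Eta: Kappa -> Eta
  ancestors of Eta: {Kappa, Eta}
Common ancestors: {Kappa}
Walk up from Eta: Eta (not in ancestors of Delta), Kappa (in ancestors of Delta)
Deepest common ancestor (LCA) = Kappa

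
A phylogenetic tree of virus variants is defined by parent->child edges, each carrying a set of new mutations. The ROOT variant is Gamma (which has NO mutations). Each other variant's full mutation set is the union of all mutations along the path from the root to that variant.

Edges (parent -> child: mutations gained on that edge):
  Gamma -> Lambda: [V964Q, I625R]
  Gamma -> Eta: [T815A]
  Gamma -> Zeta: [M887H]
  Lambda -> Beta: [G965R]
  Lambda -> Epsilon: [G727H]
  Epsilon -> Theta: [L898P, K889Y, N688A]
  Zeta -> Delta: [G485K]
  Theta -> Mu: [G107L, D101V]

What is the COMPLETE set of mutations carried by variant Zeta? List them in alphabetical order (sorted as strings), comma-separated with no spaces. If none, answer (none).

Answer: M887H

Derivation:
At Gamma: gained [] -> total []
At Zeta: gained ['M887H'] -> total ['M887H']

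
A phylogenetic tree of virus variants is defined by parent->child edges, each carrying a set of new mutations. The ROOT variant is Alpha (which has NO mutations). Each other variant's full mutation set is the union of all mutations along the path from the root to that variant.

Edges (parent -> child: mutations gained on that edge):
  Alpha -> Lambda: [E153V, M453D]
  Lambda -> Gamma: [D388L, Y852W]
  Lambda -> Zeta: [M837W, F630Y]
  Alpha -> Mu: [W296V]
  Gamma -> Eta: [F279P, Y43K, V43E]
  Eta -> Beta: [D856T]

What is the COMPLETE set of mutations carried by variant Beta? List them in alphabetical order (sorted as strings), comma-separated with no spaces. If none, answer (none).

Answer: D388L,D856T,E153V,F279P,M453D,V43E,Y43K,Y852W

Derivation:
At Alpha: gained [] -> total []
At Lambda: gained ['E153V', 'M453D'] -> total ['E153V', 'M453D']
At Gamma: gained ['D388L', 'Y852W'] -> total ['D388L', 'E153V', 'M453D', 'Y852W']
At Eta: gained ['F279P', 'Y43K', 'V43E'] -> total ['D388L', 'E153V', 'F279P', 'M453D', 'V43E', 'Y43K', 'Y852W']
At Beta: gained ['D856T'] -> total ['D388L', 'D856T', 'E153V', 'F279P', 'M453D', 'V43E', 'Y43K', 'Y852W']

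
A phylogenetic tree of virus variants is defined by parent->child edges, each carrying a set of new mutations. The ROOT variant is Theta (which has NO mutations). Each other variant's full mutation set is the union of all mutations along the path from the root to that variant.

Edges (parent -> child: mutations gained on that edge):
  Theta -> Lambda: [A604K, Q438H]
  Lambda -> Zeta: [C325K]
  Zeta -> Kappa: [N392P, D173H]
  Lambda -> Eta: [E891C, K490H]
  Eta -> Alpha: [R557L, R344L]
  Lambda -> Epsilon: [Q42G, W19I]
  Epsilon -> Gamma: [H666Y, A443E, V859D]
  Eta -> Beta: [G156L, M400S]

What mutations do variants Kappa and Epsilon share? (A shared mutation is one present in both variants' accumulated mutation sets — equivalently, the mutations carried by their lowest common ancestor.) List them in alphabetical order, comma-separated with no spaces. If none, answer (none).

Accumulating mutations along path to Kappa:
  At Theta: gained [] -> total []
  At Lambda: gained ['A604K', 'Q438H'] -> total ['A604K', 'Q438H']
  At Zeta: gained ['C325K'] -> total ['A604K', 'C325K', 'Q438H']
  At Kappa: gained ['N392P', 'D173H'] -> total ['A604K', 'C325K', 'D173H', 'N392P', 'Q438H']
Mutations(Kappa) = ['A604K', 'C325K', 'D173H', 'N392P', 'Q438H']
Accumulating mutations along path to Epsilon:
  At Theta: gained [] -> total []
  At Lambda: gained ['A604K', 'Q438H'] -> total ['A604K', 'Q438H']
  At Epsilon: gained ['Q42G', 'W19I'] -> total ['A604K', 'Q42G', 'Q438H', 'W19I']
Mutations(Epsilon) = ['A604K', 'Q42G', 'Q438H', 'W19I']
Intersection: ['A604K', 'C325K', 'D173H', 'N392P', 'Q438H'] ∩ ['A604K', 'Q42G', 'Q438H', 'W19I'] = ['A604K', 'Q438H']

Answer: A604K,Q438H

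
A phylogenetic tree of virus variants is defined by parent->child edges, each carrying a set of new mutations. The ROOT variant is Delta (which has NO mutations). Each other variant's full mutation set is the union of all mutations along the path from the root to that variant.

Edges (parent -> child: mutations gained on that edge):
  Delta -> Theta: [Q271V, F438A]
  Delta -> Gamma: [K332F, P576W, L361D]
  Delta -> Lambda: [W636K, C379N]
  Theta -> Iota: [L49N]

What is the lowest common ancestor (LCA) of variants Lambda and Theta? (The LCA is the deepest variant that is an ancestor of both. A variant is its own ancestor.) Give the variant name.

Path from root to Lambda: Delta -> Lambda
  ancestors of Lambda: {Delta, Lambda}
Path from root to Theta: Delta -> Theta
  ancestors of Theta: {Delta, Theta}
Common ancestors: {Delta}
Walk up from Theta: Theta (not in ancestors of Lambda), Delta (in ancestors of Lambda)
Deepest common ancestor (LCA) = Delta

Answer: Delta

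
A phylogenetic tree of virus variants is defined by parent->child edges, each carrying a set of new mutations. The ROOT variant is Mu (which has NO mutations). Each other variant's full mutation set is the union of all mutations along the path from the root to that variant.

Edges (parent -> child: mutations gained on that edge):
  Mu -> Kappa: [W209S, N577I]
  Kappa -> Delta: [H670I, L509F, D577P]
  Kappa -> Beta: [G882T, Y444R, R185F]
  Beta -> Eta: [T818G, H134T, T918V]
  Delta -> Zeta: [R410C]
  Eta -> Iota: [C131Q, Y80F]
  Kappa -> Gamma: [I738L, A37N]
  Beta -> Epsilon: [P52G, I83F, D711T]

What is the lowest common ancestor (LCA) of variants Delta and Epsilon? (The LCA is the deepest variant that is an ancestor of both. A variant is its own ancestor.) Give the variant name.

Answer: Kappa

Derivation:
Path from root to Delta: Mu -> Kappa -> Delta
  ancestors of Delta: {Mu, Kappa, Delta}
Path from root to Epsilon: Mu -> Kappa -> Beta -> Epsilon
  ancestors of Epsilon: {Mu, Kappa, Beta, Epsilon}
Common ancestors: {Mu, Kappa}
Walk up from Epsilon: Epsilon (not in ancestors of Delta), Beta (not in ancestors of Delta), Kappa (in ancestors of Delta), Mu (in ancestors of Delta)
Deepest common ancestor (LCA) = Kappa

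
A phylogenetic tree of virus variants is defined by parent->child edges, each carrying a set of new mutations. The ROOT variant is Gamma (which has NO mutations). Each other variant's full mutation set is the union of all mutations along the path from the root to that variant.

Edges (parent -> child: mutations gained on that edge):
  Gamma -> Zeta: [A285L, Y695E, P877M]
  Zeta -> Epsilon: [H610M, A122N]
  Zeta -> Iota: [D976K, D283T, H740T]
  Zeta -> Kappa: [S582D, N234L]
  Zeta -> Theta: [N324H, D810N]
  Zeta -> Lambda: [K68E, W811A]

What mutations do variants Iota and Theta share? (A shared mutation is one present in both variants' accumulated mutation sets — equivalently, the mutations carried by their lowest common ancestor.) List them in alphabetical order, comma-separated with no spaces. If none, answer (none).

Accumulating mutations along path to Iota:
  At Gamma: gained [] -> total []
  At Zeta: gained ['A285L', 'Y695E', 'P877M'] -> total ['A285L', 'P877M', 'Y695E']
  At Iota: gained ['D976K', 'D283T', 'H740T'] -> total ['A285L', 'D283T', 'D976K', 'H740T', 'P877M', 'Y695E']
Mutations(Iota) = ['A285L', 'D283T', 'D976K', 'H740T', 'P877M', 'Y695E']
Accumulating mutations along path to Theta:
  At Gamma: gained [] -> total []
  At Zeta: gained ['A285L', 'Y695E', 'P877M'] -> total ['A285L', 'P877M', 'Y695E']
  At Theta: gained ['N324H', 'D810N'] -> total ['A285L', 'D810N', 'N324H', 'P877M', 'Y695E']
Mutations(Theta) = ['A285L', 'D810N', 'N324H', 'P877M', 'Y695E']
Intersection: ['A285L', 'D283T', 'D976K', 'H740T', 'P877M', 'Y695E'] ∩ ['A285L', 'D810N', 'N324H', 'P877M', 'Y695E'] = ['A285L', 'P877M', 'Y695E']

Answer: A285L,P877M,Y695E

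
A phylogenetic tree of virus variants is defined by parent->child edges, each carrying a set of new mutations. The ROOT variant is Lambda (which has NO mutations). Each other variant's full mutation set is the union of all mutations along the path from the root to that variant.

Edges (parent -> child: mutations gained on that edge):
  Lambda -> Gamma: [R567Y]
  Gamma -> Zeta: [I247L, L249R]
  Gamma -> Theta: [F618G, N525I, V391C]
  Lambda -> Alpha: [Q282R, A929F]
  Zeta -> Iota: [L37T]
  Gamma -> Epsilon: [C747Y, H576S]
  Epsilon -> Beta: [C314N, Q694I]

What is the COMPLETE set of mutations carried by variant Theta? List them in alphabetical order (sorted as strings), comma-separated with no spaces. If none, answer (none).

Answer: F618G,N525I,R567Y,V391C

Derivation:
At Lambda: gained [] -> total []
At Gamma: gained ['R567Y'] -> total ['R567Y']
At Theta: gained ['F618G', 'N525I', 'V391C'] -> total ['F618G', 'N525I', 'R567Y', 'V391C']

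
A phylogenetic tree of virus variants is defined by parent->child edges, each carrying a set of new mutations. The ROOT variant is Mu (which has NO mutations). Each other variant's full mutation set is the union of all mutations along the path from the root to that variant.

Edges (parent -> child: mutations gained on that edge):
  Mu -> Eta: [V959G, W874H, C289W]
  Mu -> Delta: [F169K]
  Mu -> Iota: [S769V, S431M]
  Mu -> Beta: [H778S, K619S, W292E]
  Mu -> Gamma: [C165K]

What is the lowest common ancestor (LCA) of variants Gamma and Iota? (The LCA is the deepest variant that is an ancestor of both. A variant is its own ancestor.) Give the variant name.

Path from root to Gamma: Mu -> Gamma
  ancestors of Gamma: {Mu, Gamma}
Path from root to Iota: Mu -> Iota
  ancestors of Iota: {Mu, Iota}
Common ancestors: {Mu}
Walk up from Iota: Iota (not in ancestors of Gamma), Mu (in ancestors of Gamma)
Deepest common ancestor (LCA) = Mu

Answer: Mu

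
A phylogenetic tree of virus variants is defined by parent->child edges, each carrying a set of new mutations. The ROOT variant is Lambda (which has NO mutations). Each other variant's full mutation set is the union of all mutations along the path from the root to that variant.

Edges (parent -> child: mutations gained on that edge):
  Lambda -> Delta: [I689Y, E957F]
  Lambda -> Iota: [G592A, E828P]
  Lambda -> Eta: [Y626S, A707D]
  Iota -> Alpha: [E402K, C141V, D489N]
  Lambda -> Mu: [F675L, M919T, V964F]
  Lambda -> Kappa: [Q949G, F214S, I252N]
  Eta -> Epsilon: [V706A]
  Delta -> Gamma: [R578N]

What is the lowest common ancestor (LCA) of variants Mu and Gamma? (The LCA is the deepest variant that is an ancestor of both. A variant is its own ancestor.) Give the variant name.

Answer: Lambda

Derivation:
Path from root to Mu: Lambda -> Mu
  ancestors of Mu: {Lambda, Mu}
Path from root to Gamma: Lambda -> Delta -> Gamma
  ancestors of Gamma: {Lambda, Delta, Gamma}
Common ancestors: {Lambda}
Walk up from Gamma: Gamma (not in ancestors of Mu), Delta (not in ancestors of Mu), Lambda (in ancestors of Mu)
Deepest common ancestor (LCA) = Lambda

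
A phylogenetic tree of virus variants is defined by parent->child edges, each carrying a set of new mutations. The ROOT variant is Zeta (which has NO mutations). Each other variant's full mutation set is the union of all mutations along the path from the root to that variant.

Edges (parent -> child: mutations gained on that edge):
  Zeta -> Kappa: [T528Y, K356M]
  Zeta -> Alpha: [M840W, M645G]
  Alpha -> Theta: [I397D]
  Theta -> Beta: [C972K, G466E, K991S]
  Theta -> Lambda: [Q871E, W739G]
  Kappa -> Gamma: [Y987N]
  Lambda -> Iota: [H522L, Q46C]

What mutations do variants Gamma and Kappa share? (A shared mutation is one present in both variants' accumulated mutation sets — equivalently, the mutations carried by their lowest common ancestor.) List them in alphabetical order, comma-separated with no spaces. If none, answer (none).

Answer: K356M,T528Y

Derivation:
Accumulating mutations along path to Gamma:
  At Zeta: gained [] -> total []
  At Kappa: gained ['T528Y', 'K356M'] -> total ['K356M', 'T528Y']
  At Gamma: gained ['Y987N'] -> total ['K356M', 'T528Y', 'Y987N']
Mutations(Gamma) = ['K356M', 'T528Y', 'Y987N']
Accumulating mutations along path to Kappa:
  At Zeta: gained [] -> total []
  At Kappa: gained ['T528Y', 'K356M'] -> total ['K356M', 'T528Y']
Mutations(Kappa) = ['K356M', 'T528Y']
Intersection: ['K356M', 'T528Y', 'Y987N'] ∩ ['K356M', 'T528Y'] = ['K356M', 'T528Y']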